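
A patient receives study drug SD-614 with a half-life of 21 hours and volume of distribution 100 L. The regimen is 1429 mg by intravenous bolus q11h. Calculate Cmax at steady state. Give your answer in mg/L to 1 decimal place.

46.9 mg/L

k = ln2/t½ = ln2/21 ≈ 0.033007 h⁻¹; fraction remaining f = e^(−kτ) = e^(−0.033007×11) ≈ 0.6955.
Accumulation ratio R = 1/(1 − f) ≈ 1/0.3045 ≈ 3.2841.
Single-dose peak C₀ = D/Vd = 1429/100 ≈ 14.290 mg/L.
Steady-state peak Cmax,ss = C₀·R ≈ 14.290 × 3.2841 ≈ 46.930 mg/L.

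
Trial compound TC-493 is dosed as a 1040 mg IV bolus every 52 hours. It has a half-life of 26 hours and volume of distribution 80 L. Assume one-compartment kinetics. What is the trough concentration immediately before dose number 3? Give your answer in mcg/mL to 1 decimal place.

f = (1/2)^(τ/t½) = (1/2)^(52/26) ≈ 0.2500.
C₀ = D/Vd = 1040/80 ≈ 13.000 mcg/mL.
Before the 3rd dose, 2 doses have been given. Superposition: Cmin = C₀·(f + f²).
≈ 13.000 × (0.2500 + 0.0625) ≈ 13.000 × 0.3125 ≈ 4.062 mcg/mL.

4.1 mcg/mL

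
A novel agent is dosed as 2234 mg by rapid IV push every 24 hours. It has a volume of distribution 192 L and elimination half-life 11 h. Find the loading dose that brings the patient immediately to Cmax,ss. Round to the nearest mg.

2866 mg

f = (1/2)^(24/11) ≈ 0.220398; accumulation ratio R = 1/(1−f) ≈ 1.28271.
Loading dose to hit Cmax,ss on first dose: D_load = D_maint·R ≈ 2234 × 1.28271 ≈ 2865.57 mg.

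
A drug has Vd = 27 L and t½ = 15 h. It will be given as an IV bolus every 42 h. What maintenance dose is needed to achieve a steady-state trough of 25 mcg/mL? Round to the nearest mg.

τ/t½ = 42/15 ≈ 2.8, so f = (1/2)^(42/15) ≈ 0.143587.
Cmin,ss = (D/Vd)·f/(1−f), so D = Cmin,ss·Vd·(1−f)/f.
D = 25 × 27 × (1−f)/f ≈ 25 × 27 × 5.96442 ≈ 4025.98 mg.

4026 mg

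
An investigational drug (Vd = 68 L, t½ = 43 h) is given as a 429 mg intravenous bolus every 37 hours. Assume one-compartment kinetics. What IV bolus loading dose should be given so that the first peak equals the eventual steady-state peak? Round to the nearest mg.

f = (1/2)^(37/43) ≈ 0.550775; accumulation ratio R = 1/(1−f) ≈ 2.22606.
Loading dose to hit Cmax,ss on first dose: D_load = D_maint·R ≈ 429 × 2.22606 ≈ 954.98 mg.

955 mg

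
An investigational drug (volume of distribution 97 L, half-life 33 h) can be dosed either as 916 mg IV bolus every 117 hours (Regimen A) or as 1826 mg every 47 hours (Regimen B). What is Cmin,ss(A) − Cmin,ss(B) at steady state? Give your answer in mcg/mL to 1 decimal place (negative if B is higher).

-10.3 mcg/mL

Regimen A: f = (1/2)^(117/33) ≈ 0.0856; Cmin,ss = (916/97)·f/(1−f) ≈ 0.884 mcg/mL.
Regimen B: f = (1/2)^(47/33) ≈ 0.3726; Cmin,ss = (1826/97)·f/(1−f) ≈ 11.180 mcg/mL.
Difference ≈ 0.884 − 11.180 ≈ -10.296 mcg/mL.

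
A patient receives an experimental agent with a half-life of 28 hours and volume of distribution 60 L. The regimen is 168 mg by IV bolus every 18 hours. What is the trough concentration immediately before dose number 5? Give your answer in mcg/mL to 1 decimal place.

f = (1/2)^(τ/t½) = (1/2)^(18/28) ≈ 0.6404.
C₀ = D/Vd = 168/60 ≈ 2.800 mcg/mL.
Before the 5th dose, 4 doses have been given. Superposition: Cmin = C₀·(f + f² + … + f^4).
≈ 2.800 × (0.6404 + 0.4101 + 0.2626 + 0.1682) ≈ 2.800 × 1.4813 ≈ 4.148 mcg/mL.

4.1 mcg/mL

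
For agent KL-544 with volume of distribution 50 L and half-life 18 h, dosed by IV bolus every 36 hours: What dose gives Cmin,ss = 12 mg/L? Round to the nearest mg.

τ/t½ = 36/18 ≈ 2, so f = (1/2)^(36/18) ≈ 0.250000.
Cmin,ss = (D/Vd)·f/(1−f), so D = Cmin,ss·Vd·(1−f)/f.
D = 12 × 50 × (1−f)/f ≈ 12 × 50 × 3.00000 ≈ 1800.00 mg.

1800 mg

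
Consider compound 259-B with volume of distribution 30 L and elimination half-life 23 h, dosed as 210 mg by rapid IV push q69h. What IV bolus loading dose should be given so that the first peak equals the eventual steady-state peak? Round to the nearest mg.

240 mg

f = (1/2)^(69/23) ≈ 0.125000; accumulation ratio R = 1/(1−f) ≈ 1.14286.
Loading dose to hit Cmax,ss on first dose: D_load = D_maint·R ≈ 210 × 1.14286 ≈ 240.00 mg.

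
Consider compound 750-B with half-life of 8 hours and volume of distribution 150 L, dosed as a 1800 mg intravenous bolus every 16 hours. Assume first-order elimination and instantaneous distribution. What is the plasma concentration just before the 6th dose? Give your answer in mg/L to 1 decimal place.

4.0 mg/L

f = (1/2)^(τ/t½) = (1/2)^(16/8) ≈ 0.2500.
C₀ = D/Vd = 1800/150 ≈ 12.000 mg/L.
Before the 6th dose, 5 doses have been given. Superposition: Cmin = C₀·(f + f² + … + f^5).
≈ 12.000 × (0.2500 + 0.0625 + 0.0156 + 0.0039 + 0.0010) ≈ 12.000 × 0.3330 ≈ 3.996 mg/L.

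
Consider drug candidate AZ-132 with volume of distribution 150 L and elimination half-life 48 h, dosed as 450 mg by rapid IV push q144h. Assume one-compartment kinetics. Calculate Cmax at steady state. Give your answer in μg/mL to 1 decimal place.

The dosing interval is 3 half-lives, so f = 2^(−3) = 0.125.
Accumulation ratio R = 1/(1 − f) = 1/0.875 = 8/7.
Single-dose peak C₀ = D/Vd = 450/150 = 3 μg/mL.
Steady-state peak Cmax,ss = C₀·R = 3 × 8/7 ≈ 3.429 μg/mL.

3.4 μg/mL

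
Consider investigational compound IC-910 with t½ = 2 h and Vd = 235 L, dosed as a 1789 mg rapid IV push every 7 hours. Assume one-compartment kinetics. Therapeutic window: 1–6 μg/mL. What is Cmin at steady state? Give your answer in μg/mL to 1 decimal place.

0.7 μg/mL

τ/t½ = 7/2 ≈ 3.5, so fraction remaining f = (1/2)^(7/2) ≈ 0.0884.
Accumulation ratio R = 1/(1 − f) ≈ 1/0.9116 ≈ 1.0970.
Each bolus raises the concentration by D/Vd = 1789/235 ≈ 7.613 μg/mL.
Cmax,ss = C₀/(1 − f) ≈ 7.613/0.9116 ≈ 8.351 μg/mL.
Steady-state trough Cmin,ss = Cmax,ss·f ≈ 8.351 × 0.0884 ≈ 0.738 μg/mL.
Trough 0.7 μg/mL vs MEC 1 μg/mL: subtherapeutic.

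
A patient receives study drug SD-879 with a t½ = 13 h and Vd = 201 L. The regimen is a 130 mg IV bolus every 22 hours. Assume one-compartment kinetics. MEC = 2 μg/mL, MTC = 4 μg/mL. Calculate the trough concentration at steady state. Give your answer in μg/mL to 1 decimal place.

Over one 22-h interval, 22/13 ≈ 1.6923 half-lives elapse, leaving f ≈ 0.3094 of each dose.
Single-dose peak C₀ = D/Vd = 130/201 ≈ 0.647 μg/mL.
Steady-state trough Cmin,ss = C₀·f/(1−f) ≈ 0.647 × 0.3094/0.6906 ≈ 0.290 μg/mL.
Trough 0.3 μg/mL vs MEC 2 μg/mL: subtherapeutic.

0.3 μg/mL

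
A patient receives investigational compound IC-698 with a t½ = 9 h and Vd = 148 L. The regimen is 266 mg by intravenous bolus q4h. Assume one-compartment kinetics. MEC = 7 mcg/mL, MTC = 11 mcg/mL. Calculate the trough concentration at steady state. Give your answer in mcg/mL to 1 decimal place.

5.0 mcg/mL

k = ln2/t½ = ln2/9 ≈ 0.077016 h⁻¹; fraction remaining f = e^(−kτ) = e^(−0.077016×4) ≈ 0.7349.
Each bolus raises the concentration by D/Vd = 266/148 ≈ 1.797 mcg/mL.
Steady-state trough Cmin,ss = C₀·f/(1−f) ≈ 1.797 × 0.7349/0.2651 ≈ 4.982 mcg/mL.
Trough 5.0 mcg/mL vs MEC 7 mcg/mL: subtherapeutic.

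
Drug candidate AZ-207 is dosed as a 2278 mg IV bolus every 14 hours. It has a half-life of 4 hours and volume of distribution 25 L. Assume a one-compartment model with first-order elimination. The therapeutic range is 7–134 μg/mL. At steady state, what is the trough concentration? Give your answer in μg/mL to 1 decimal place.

8.8 μg/mL

Over one 14-h interval, 14/4 ≈ 3.5 half-lives elapse, leaving f ≈ 0.0884 of each dose.
Single-dose peak C₀ = D/Vd = 2278/25 ≈ 91.120 μg/mL.
Steady-state trough Cmin,ss = C₀·f/(1−f) ≈ 91.120 × 0.0884/0.9116 ≈ 8.836 μg/mL.
Trough 8.8 μg/mL vs MEC 7 μg/mL: adequate.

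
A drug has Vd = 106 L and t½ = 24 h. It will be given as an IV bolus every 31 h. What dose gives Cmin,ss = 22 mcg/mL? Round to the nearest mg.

τ/t½ = 31/24 ≈ 1.2917, so f = (1/2)^(31/24) ≈ 0.408479.
Cmin,ss = (D/Vd)·f/(1−f), so D = Cmin,ss·Vd·(1−f)/f.
D = 22 × 106 × (1−f)/f ≈ 22 × 106 × 1.44811 ≈ 3376.99 mg.

3377 mg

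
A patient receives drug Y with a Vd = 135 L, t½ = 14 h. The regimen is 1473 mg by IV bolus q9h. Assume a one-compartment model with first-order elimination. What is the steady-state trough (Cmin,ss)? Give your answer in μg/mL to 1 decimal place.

Over one 9-h interval, 9/14 ≈ 0.64286 half-lives elapse, leaving f ≈ 0.6404 of each dose.
Each bolus raises the concentration by D/Vd = 1473/135 ≈ 10.911 μg/mL.
Steady-state trough Cmin,ss = C₀·f/(1−f) ≈ 10.911 × 0.6404/0.3596 ≈ 19.431 μg/mL.

19.4 μg/mL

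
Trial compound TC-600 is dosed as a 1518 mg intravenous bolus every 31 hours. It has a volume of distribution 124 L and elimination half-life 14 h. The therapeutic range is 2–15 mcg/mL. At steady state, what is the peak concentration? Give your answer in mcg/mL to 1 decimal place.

15.6 mcg/mL

τ/t½ = 31/14 ≈ 2.2143, so fraction remaining f = (1/2)^(31/14) ≈ 0.2155.
Accumulation ratio R = 1/(1 − f) ≈ 1/0.7845 ≈ 1.2747.
Each bolus raises the concentration by D/Vd = 1518/124 ≈ 12.242 mcg/mL.
Steady-state peak Cmax,ss = C₀·R ≈ 12.242 × 1.2747 ≈ 15.605 mcg/mL.
Peak 15.6 mcg/mL vs MTC 15 mcg/mL: exceeds toxic threshold.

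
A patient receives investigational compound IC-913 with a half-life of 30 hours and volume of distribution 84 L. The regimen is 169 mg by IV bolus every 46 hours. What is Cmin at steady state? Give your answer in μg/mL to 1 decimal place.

1.1 μg/mL

k = ln2/t½ = ln2/30 ≈ 0.023105 h⁻¹; fraction remaining f = e^(−kτ) = e^(−0.023105×46) ≈ 0.3455.
Accumulation ratio R = 1/(1 − f) ≈ 1/0.6545 ≈ 1.5279.
Each bolus raises the concentration by D/Vd = 169/84 ≈ 2.012 μg/mL.
Cmax,ss = C₀/(1 − f) ≈ 2.012/0.6545 ≈ 3.074 μg/mL.
Steady-state trough Cmin,ss = Cmax,ss·f ≈ 3.074 × 0.3455 ≈ 1.062 μg/mL.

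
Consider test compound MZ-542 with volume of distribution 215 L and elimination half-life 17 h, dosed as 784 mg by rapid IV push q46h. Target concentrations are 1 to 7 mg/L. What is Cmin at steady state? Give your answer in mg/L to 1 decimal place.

τ/t½ = 46/17 ≈ 2.7059, so fraction remaining f = (1/2)^(46/17) ≈ 0.1533.
At steady state, accumulation factor R = 1/(1 − e^(−kτ)) ≈ 1.1811.
Each bolus raises the concentration by D/Vd = 784/215 ≈ 3.647 mg/L.
Steady-state peak Cmax,ss = C₀·R ≈ 3.647 × 1.1811 ≈ 4.307 mg/L.
Steady-state trough Cmin,ss = Cmax,ss·f ≈ 4.307 × 0.1533 ≈ 0.660 mg/L.
Trough 0.7 mg/L vs MEC 1 mg/L: subtherapeutic.

0.7 mg/L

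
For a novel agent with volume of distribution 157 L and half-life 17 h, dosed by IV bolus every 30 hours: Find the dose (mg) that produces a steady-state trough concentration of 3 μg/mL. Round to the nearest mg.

τ/t½ = 30/17 ≈ 1.7647, so f = (1/2)^(30/17) ≈ 0.294287.
Cmin,ss = (D/Vd)·f/(1−f), so D = Cmin,ss·Vd·(1−f)/f.
D = 3 × 157 × (1−f)/f ≈ 3 × 157 × 2.39804 ≈ 1129.48 mg.

1129 mg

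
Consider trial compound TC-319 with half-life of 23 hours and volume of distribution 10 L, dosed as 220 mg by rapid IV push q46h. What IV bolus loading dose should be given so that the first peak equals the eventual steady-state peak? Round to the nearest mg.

293 mg

f = (1/2)^(46/23) ≈ 0.250000; accumulation ratio R = 1/(1−f) ≈ 1.33333.
Loading dose to hit Cmax,ss on first dose: D_load = D_maint·R ≈ 220 × 1.33333 ≈ 293.33 mg.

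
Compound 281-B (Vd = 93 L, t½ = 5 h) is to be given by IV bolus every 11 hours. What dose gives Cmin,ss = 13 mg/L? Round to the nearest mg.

τ/t½ = 11/5 ≈ 2.2, so f = (1/2)^(11/5) ≈ 0.217638.
Cmin,ss = (D/Vd)·f/(1−f), so D = Cmin,ss·Vd·(1−f)/f.
D = 13 × 93 × (1−f)/f ≈ 13 × 93 × 3.59479 ≈ 4346.10 mg.

4346 mg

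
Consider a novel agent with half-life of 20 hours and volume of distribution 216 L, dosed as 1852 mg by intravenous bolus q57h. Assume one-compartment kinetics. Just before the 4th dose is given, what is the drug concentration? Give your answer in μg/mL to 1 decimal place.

f = (1/2)^(τ/t½) = (1/2)^(57/20) ≈ 0.1387.
C₀ = D/Vd = 1852/216 ≈ 8.574 μg/mL.
Before the 4th dose, 3 doses have been given. Superposition: Cmin = C₀·(f + f² + … + f^3).
≈ 8.574 × (0.1387 + 0.0192 + 0.0027) ≈ 8.574 × 0.1606 ≈ 1.377 μg/mL.

1.4 μg/mL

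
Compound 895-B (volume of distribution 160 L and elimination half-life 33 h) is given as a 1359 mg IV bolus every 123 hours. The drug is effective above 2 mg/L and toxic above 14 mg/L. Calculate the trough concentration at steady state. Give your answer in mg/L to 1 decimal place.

k = ln2/t½ = ln2/33 ≈ 0.021004 h⁻¹; fraction remaining f = e^(−kτ) = e^(−0.021004×123) ≈ 0.0755.
Accumulation ratio R = 1/(1 − f) ≈ 1/0.9245 ≈ 1.0817.
Each bolus raises the concentration by D/Vd = 1359/160 ≈ 8.494 mg/L.
Steady-state peak Cmax,ss = C₀·R ≈ 8.494 × 1.0817 ≈ 9.188 mg/L.
One interval later, Cmin,ss = Cmax,ss·e^(−kτ) ≈ 9.188 × 0.0755 ≈ 0.694 mg/L.
Trough 0.7 mg/L vs MEC 2 mg/L: subtherapeutic.

0.7 mg/L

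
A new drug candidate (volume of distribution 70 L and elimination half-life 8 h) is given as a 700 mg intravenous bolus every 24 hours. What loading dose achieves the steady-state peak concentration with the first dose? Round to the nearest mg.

800 mg

f = (1/2)^(24/8) ≈ 0.125000; accumulation ratio R = 1/(1−f) ≈ 1.14286.
Loading dose to hit Cmax,ss on first dose: D_load = D_maint·R ≈ 700 × 1.14286 ≈ 800.00 mg.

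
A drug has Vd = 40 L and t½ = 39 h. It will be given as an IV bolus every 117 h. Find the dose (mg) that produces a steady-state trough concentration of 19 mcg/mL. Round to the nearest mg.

5320 mg

τ/t½ = 117/39 ≈ 3, so f = (1/2)^(117/39) ≈ 0.125000.
Cmin,ss = (D/Vd)·f/(1−f), so D = Cmin,ss·Vd·(1−f)/f.
D = 19 × 40 × (1−f)/f ≈ 19 × 40 × 7.00000 ≈ 5320.00 mg.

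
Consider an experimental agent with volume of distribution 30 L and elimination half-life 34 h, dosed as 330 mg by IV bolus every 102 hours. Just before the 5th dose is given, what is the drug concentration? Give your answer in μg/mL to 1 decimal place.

1.6 μg/mL

f = (1/2)^(τ/t½) = (1/2)^(102/34) ≈ 0.1250.
C₀ = D/Vd = 330/30 ≈ 11.000 μg/mL.
Before the 5th dose, 4 doses have been given. Superposition: Cmin = C₀·(f + f² + … + f^4).
≈ 11.000 × (0.1250 + 0.0156 + 0.0020 + 0.0002) ≈ 11.000 × 0.1428 ≈ 1.571 μg/mL.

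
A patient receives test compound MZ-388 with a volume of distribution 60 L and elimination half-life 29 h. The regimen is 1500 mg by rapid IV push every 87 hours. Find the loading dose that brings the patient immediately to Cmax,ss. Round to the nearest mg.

1714 mg

f = (1/2)^(87/29) ≈ 0.125000; accumulation ratio R = 1/(1−f) ≈ 1.14286.
Loading dose to hit Cmax,ss on first dose: D_load = D_maint·R ≈ 1500 × 1.14286 ≈ 1714.29 mg.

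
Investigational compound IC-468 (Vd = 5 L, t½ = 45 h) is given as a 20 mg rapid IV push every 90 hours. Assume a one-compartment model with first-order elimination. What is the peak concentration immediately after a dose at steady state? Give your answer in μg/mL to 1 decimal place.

The dosing interval is 2 half-lives, so f = 2^(−2) = 0.25.
At steady state, R = 1/(1 − 0.25) = 4/3.
Single-dose peak C₀ = D/Vd = 20/5 = 4 μg/mL.
Steady-state peak Cmax,ss = C₀·R = 4 × 4/3 ≈ 5.333 μg/mL.

5.3 μg/mL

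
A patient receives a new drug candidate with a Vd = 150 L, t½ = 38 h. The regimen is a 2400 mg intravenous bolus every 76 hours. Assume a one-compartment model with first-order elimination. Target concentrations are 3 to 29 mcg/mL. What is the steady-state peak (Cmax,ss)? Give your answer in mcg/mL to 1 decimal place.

The dosing interval is 2 half-lives, so f = 2^(−2) = 0.25.
Accumulation ratio R = 1/(1 − f) = 1/0.75 = 4/3.
Single-dose peak C₀ = D/Vd = 2400/150 = 16 mcg/mL.
Steady-state peak Cmax,ss = C₀·R = 16 × 4/3 ≈ 21.333 mcg/mL.
Peak 21.3 mcg/mL vs MTC 29 mcg/mL: below toxic threshold.

21.3 mcg/mL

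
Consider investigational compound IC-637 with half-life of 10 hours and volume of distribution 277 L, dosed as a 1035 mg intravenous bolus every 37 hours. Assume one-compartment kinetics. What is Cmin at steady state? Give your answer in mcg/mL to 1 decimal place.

τ/t½ = 37/10 ≈ 3.7, so fraction remaining f = (1/2)^(37/10) ≈ 0.0769.
Each bolus raises the concentration by D/Vd = 1035/277 ≈ 3.736 mcg/mL.
Steady-state trough Cmin,ss = C₀·f/(1−f) ≈ 3.736 × 0.0769/0.9231 ≈ 0.311 mcg/mL.

0.3 mcg/mL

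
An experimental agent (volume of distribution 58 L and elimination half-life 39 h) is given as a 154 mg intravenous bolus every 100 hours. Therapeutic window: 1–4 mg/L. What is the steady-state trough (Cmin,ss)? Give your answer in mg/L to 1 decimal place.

τ/t½ = 100/39 ≈ 2.5641, so fraction remaining f = (1/2)^(100/39) ≈ 0.1691.
Accumulation ratio R = 1/(1 − f) ≈ 1/0.8309 ≈ 1.2035.
Each bolus raises the concentration by D/Vd = 154/58 ≈ 2.655 mg/L.
Cmax,ss = C₀/(1 − f) ≈ 2.655/0.8309 ≈ 3.195 mg/L.
Steady-state trough Cmin,ss = Cmax,ss·f ≈ 3.195 × 0.1691 ≈ 0.540 mg/L.
Trough 0.5 mg/L vs MEC 1 mg/L: subtherapeutic.

0.5 mg/L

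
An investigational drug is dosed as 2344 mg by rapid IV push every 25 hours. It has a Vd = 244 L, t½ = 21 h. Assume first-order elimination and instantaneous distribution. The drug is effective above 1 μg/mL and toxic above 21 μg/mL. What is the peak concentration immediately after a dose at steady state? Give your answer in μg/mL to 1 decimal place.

17.1 μg/mL

τ/t½ = 25/21 ≈ 1.1905, so fraction remaining f = (1/2)^(25/21) ≈ 0.4382.
Accumulation ratio R = 1/(1 − f) ≈ 1/0.5618 ≈ 1.7800.
Single-dose peak C₀ = D/Vd = 2344/244 ≈ 9.607 μg/mL.
Steady-state peak Cmax,ss = C₀·R ≈ 9.607 × 1.7800 ≈ 17.100 μg/mL.
Peak 17.1 μg/mL vs MTC 21 μg/mL: below toxic threshold.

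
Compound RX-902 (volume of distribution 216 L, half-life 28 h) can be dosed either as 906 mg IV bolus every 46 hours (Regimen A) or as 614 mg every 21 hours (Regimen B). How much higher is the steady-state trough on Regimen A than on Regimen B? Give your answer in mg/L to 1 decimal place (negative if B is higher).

Regimen A: f = (1/2)^(46/28) ≈ 0.3202; Cmin,ss = (906/216)·f/(1−f) ≈ 1.976 mg/L.
Regimen B: f = (1/2)^(21/28) ≈ 0.5946; Cmin,ss = (614/216)·f/(1−f) ≈ 4.169 mg/L.
Difference ≈ 1.976 − 4.169 ≈ -2.193 mg/L.

-2.2 mg/L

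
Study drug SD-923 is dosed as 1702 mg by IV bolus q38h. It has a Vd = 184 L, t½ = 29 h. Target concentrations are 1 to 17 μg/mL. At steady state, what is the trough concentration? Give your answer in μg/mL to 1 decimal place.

6.2 μg/mL

Over one 38-h interval, 38/29 ≈ 1.3103 half-lives elapse, leaving f ≈ 0.4032 of each dose.
At steady state, accumulation factor R = 1/(1 − e^(−kτ)) ≈ 1.6756.
Each bolus raises the concentration by D/Vd = 1702/184 ≈ 9.250 μg/mL.
Cmax,ss = C₀/(1 − f) ≈ 9.250/0.5968 ≈ 15.499 μg/mL.
One interval later, Cmin,ss = Cmax,ss·e^(−kτ) ≈ 15.499 × 0.4032 ≈ 6.249 μg/mL.
Trough 6.2 μg/mL vs MEC 1 μg/mL: adequate.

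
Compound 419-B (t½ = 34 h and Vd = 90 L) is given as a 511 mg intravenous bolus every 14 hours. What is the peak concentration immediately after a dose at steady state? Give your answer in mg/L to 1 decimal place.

Over one 14-h interval, 14/34 ≈ 0.41176 half-lives elapse, leaving f ≈ 0.7517 of each dose.
Accumulation ratio R = 1/(1 − f) ≈ 1/0.2483 ≈ 4.0274.
Single-dose peak C₀ = D/Vd = 511/90 ≈ 5.678 mg/L.
Cmax,ss = C₀/(1 − f) ≈ 5.678/0.2483 ≈ 22.867 mg/L.

22.9 mg/L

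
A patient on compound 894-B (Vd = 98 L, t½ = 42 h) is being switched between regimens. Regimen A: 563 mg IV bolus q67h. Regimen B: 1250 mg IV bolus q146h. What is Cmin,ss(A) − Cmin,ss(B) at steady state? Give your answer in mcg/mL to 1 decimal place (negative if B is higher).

1.6 mcg/mL

Regimen A: f = (1/2)^(67/42) ≈ 0.3310; Cmin,ss = (563/98)·f/(1−f) ≈ 2.842 mcg/mL.
Regimen B: f = (1/2)^(146/42) ≈ 0.0899; Cmin,ss = (1250/98)·f/(1−f) ≈ 1.260 mcg/mL.
Difference ≈ 2.842 − 1.260 ≈ 1.582 mcg/mL.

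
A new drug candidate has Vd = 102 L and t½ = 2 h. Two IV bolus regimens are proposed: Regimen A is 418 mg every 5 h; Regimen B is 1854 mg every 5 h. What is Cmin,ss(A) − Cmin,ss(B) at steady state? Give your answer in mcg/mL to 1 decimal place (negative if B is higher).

Regimen A: f = (1/2)^(5/2) ≈ 0.1768; Cmin,ss = (418/102)·f/(1−f) ≈ 0.880 mcg/mL.
Regimen B: f = (1/2)^(5/2) ≈ 0.1768; Cmin,ss = (1854/102)·f/(1−f) ≈ 3.904 mcg/mL.
Difference ≈ 0.880 − 3.904 ≈ -3.024 mcg/mL.

-3.0 mcg/mL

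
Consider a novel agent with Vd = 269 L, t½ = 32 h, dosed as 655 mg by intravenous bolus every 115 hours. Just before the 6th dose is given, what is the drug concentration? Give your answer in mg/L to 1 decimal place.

0.2 mg/L

f = (1/2)^(τ/t½) = (1/2)^(115/32) ≈ 0.0828.
C₀ = D/Vd = 655/269 ≈ 2.435 mg/L.
Before the 6th dose, 5 doses have been given. Superposition: Cmin = C₀·(f + f² + … + f^5).
≈ 2.435 × (0.0828 + 0.0069 + 0.0006 + 0.0000 + 0.0000) ≈ 2.435 × 0.0903 ≈ 0.220 mg/L.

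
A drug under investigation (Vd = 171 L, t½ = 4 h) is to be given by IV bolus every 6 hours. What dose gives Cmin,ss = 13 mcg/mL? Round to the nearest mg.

4065 mg

τ/t½ = 6/4 ≈ 1.5, so f = (1/2)^(6/4) ≈ 0.353553.
Cmin,ss = (D/Vd)·f/(1−f), so D = Cmin,ss·Vd·(1−f)/f.
D = 13 × 171 × (1−f)/f ≈ 13 × 171 × 1.82843 ≈ 4064.60 mg.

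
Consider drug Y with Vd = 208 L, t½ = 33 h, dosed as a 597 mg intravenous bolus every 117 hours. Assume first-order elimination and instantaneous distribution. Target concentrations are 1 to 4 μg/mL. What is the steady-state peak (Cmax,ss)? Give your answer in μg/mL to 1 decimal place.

3.1 μg/mL

τ/t½ = 117/33 ≈ 3.5455, so fraction remaining f = (1/2)^(117/33) ≈ 0.0856.
Accumulation ratio R = 1/(1 − f) ≈ 1/0.9144 ≈ 1.0936.
Single-dose peak C₀ = D/Vd = 597/208 ≈ 2.870 μg/mL.
Cmax,ss = C₀/(1 − f) ≈ 2.870/0.9144 ≈ 3.139 μg/mL.
Peak 3.1 μg/mL vs MTC 4 μg/mL: below toxic threshold.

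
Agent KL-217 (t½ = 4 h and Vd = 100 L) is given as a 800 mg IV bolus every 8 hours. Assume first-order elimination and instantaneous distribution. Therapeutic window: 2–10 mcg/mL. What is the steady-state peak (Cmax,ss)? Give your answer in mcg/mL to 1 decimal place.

10.7 mcg/mL

τ = 8 h = 2 half-lives, so f = (1/2)^2 = 0.25.
At steady state, R = 1/(1 − 0.25) = 4/3.
Single-dose peak C₀ = D/Vd = 800/100 = 8 mcg/mL.
Steady-state peak Cmax,ss = C₀·R = 8 × 4/3 ≈ 10.667 mcg/mL.
Peak 10.7 mcg/mL vs MTC 10 mcg/mL: exceeds toxic threshold.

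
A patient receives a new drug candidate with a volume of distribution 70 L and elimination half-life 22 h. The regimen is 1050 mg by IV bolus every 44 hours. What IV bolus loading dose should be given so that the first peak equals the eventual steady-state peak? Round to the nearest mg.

f = (1/2)^(44/22) ≈ 0.250000; accumulation ratio R = 1/(1−f) ≈ 1.33333.
Loading dose to hit Cmax,ss on first dose: D_load = D_maint·R ≈ 1050 × 1.33333 ≈ 1400.00 mg.

1400 mg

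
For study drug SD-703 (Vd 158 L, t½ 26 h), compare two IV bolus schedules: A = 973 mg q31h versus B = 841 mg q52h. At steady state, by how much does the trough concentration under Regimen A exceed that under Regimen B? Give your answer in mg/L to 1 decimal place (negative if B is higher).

3.0 mg/L

Regimen A: f = (1/2)^(31/26) ≈ 0.4376; Cmin,ss = (973/158)·f/(1−f) ≈ 4.792 mg/L.
Regimen B: f = (1/2)^(52/26) ≈ 0.2500; Cmin,ss = (841/158)·f/(1−f) ≈ 1.774 mg/L.
Difference ≈ 4.792 − 1.774 ≈ 3.018 mg/L.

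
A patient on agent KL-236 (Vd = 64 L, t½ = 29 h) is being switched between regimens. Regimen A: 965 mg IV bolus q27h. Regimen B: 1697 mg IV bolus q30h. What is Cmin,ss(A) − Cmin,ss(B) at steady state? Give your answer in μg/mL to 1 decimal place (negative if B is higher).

-8.7 μg/mL

Regimen A: f = (1/2)^(27/29) ≈ 0.5245; Cmin,ss = (965/64)·f/(1−f) ≈ 16.632 μg/mL.
Regimen B: f = (1/2)^(30/29) ≈ 0.4882; Cmin,ss = (1697/64)·f/(1−f) ≈ 25.293 μg/mL.
Difference ≈ 16.632 − 25.293 ≈ -8.661 μg/mL.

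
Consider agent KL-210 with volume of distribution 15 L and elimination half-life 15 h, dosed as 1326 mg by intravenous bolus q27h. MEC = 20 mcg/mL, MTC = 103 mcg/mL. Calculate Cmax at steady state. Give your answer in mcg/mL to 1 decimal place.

k = ln2/t½ = ln2/15 ≈ 0.046210 h⁻¹; fraction remaining f = e^(−kτ) = e^(−0.046210×27) ≈ 0.2872.
Accumulation ratio R = 1/(1 − f) ≈ 1/0.7128 ≈ 1.4029.
Single-dose peak C₀ = D/Vd = 1326/15 ≈ 88.400 mcg/mL.
Steady-state peak Cmax,ss = C₀·R ≈ 88.400 × 1.4029 ≈ 124.016 mcg/mL.
Peak 124.0 mcg/mL vs MTC 103 mcg/mL: exceeds toxic threshold.

124.0 mcg/mL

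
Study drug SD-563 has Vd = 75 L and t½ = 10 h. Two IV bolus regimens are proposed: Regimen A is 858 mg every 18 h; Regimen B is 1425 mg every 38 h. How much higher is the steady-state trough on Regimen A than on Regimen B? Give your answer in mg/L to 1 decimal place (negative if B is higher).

Regimen A: f = (1/2)^(18/10) ≈ 0.2872; Cmin,ss = (858/75)·f/(1−f) ≈ 4.609 mg/L.
Regimen B: f = (1/2)^(38/10) ≈ 0.0718; Cmin,ss = (1425/75)·f/(1−f) ≈ 1.470 mg/L.
Difference ≈ 4.609 − 1.470 ≈ 3.139 mg/L.

3.1 mg/L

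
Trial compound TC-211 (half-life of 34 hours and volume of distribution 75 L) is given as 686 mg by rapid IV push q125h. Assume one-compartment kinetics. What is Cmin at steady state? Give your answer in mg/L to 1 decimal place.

0.8 mg/L

τ/t½ = 125/34 ≈ 3.6765, so fraction remaining f = (1/2)^(125/34) ≈ 0.0782.
Single-dose peak C₀ = D/Vd = 686/75 ≈ 9.147 mg/L.
Steady-state trough Cmin,ss = C₀·f/(1−f) ≈ 9.147 × 0.0782/0.9218 ≈ 0.776 mg/L.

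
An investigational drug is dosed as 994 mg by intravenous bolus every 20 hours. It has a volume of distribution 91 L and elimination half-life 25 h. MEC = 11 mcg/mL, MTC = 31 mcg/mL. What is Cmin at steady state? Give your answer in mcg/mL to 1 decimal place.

14.7 mcg/mL

k = ln2/t½ = ln2/25 ≈ 0.027726 h⁻¹; fraction remaining f = e^(−kτ) = e^(−0.027726×20) ≈ 0.5743.
Accumulation ratio R = 1/(1 − f) ≈ 1/0.4257 ≈ 2.3491.
Single-dose peak C₀ = D/Vd = 994/91 ≈ 10.923 mcg/mL.
Steady-state peak Cmax,ss = C₀·R ≈ 10.923 × 2.3491 ≈ 25.659 mcg/mL.
Steady-state trough Cmin,ss = Cmax,ss·f ≈ 25.659 × 0.5743 ≈ 14.736 mcg/mL.
Trough 14.7 mcg/mL vs MEC 11 mcg/mL: adequate.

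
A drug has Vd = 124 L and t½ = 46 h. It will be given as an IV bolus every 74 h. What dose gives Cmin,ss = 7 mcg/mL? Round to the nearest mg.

1779 mg

τ/t½ = 74/46 ≈ 1.6087, so f = (1/2)^(74/46) ≈ 0.327895.
Cmin,ss = (D/Vd)·f/(1−f), so D = Cmin,ss·Vd·(1−f)/f.
D = 7 × 124 × (1−f)/f ≈ 7 × 124 × 2.04976 ≈ 1779.19 mg.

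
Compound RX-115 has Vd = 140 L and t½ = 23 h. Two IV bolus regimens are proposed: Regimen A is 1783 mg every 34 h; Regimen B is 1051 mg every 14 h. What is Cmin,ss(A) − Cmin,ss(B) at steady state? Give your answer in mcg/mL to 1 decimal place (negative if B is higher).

-7.2 mcg/mL

Regimen A: f = (1/2)^(34/23) ≈ 0.3589; Cmin,ss = (1783/140)·f/(1−f) ≈ 7.130 mcg/mL.
Regimen B: f = (1/2)^(14/23) ≈ 0.6558; Cmin,ss = (1051/140)·f/(1−f) ≈ 14.303 mcg/mL.
Difference ≈ 7.130 − 14.303 ≈ -7.173 mcg/mL.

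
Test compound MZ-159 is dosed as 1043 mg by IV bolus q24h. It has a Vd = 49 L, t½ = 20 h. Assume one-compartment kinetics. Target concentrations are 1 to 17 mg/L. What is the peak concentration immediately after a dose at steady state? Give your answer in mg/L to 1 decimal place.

τ/t½ = 24/20 ≈ 1.2, so fraction remaining f = (1/2)^(24/20) ≈ 0.4353.
At steady state, accumulation factor R = 1/(1 − e^(−kτ)) ≈ 1.7709.
Single-dose peak C₀ = D/Vd = 1043/49 ≈ 21.286 mg/L.
Steady-state peak Cmax,ss = C₀·R ≈ 21.286 × 1.7709 ≈ 37.695 mg/L.
Peak 37.7 mg/L vs MTC 17 mg/L: exceeds toxic threshold.

37.7 mg/L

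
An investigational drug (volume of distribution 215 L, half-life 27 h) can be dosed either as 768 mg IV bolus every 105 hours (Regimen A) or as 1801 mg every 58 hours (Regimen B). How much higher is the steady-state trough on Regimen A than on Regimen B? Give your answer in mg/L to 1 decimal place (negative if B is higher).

-2.2 mg/L

Regimen A: f = (1/2)^(105/27) ≈ 0.0675; Cmin,ss = (768/215)·f/(1−f) ≈ 0.259 mg/L.
Regimen B: f = (1/2)^(58/27) ≈ 0.2256; Cmin,ss = (1801/215)·f/(1−f) ≈ 2.440 mg/L.
Difference ≈ 0.259 − 2.440 ≈ -2.181 mg/L.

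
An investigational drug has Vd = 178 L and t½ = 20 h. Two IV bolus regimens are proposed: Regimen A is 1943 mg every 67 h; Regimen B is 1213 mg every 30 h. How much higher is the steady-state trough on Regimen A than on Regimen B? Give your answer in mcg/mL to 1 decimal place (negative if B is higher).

Regimen A: f = (1/2)^(67/20) ≈ 0.0981; Cmin,ss = (1943/178)·f/(1−f) ≈ 1.187 mcg/mL.
Regimen B: f = (1/2)^(30/20) ≈ 0.3536; Cmin,ss = (1213/178)·f/(1−f) ≈ 3.728 mcg/mL.
Difference ≈ 1.187 − 3.728 ≈ -2.541 mcg/mL.

-2.5 mcg/mL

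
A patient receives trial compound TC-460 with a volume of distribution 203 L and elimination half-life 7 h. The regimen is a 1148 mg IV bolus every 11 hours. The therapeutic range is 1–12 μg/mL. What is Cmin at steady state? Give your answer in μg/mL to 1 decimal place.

2.9 μg/mL

τ/t½ = 11/7 ≈ 1.5714, so fraction remaining f = (1/2)^(11/7) ≈ 0.3365.
Accumulation ratio R = 1/(1 − f) ≈ 1/0.6635 ≈ 1.5072.
Single-dose peak C₀ = D/Vd = 1148/203 ≈ 5.655 μg/mL.
Cmax,ss = C₀/(1 − f) ≈ 5.655/0.6635 ≈ 8.523 μg/mL.
One interval later, Cmin,ss = Cmax,ss·e^(−kτ) ≈ 8.523 × 0.3365 ≈ 2.868 μg/mL.
Trough 2.9 μg/mL vs MEC 1 μg/mL: adequate.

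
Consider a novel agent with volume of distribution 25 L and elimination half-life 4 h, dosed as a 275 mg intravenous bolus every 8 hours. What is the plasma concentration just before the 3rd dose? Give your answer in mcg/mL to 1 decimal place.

f = (1/2)^(τ/t½) = (1/2)^(8/4) ≈ 0.2500.
C₀ = D/Vd = 275/25 ≈ 11.000 mcg/mL.
Before the 3rd dose, 2 doses have been given. Superposition: Cmin = C₀·(f + f²).
≈ 11.000 × (0.2500 + 0.0625) ≈ 11.000 × 0.3125 ≈ 3.438 mcg/mL.

3.4 mcg/mL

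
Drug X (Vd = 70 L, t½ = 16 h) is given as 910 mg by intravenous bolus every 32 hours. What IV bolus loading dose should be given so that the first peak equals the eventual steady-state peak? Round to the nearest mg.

1213 mg

f = (1/2)^(32/16) ≈ 0.250000; accumulation ratio R = 1/(1−f) ≈ 1.33333.
Loading dose to hit Cmax,ss on first dose: D_load = D_maint·R ≈ 910 × 1.33333 ≈ 1213.33 mg.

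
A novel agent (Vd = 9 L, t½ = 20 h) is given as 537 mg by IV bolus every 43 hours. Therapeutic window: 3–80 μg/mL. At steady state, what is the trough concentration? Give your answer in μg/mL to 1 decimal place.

τ/t½ = 43/20 ≈ 2.15, so fraction remaining f = (1/2)^(43/20) ≈ 0.2253.
At steady state, accumulation factor R = 1/(1 − e^(−kτ)) ≈ 1.2908.
Single-dose peak C₀ = D/Vd = 537/9 ≈ 59.667 μg/mL.
Steady-state peak Cmax,ss = C₀·R ≈ 59.667 × 1.2908 ≈ 77.018 μg/mL.
Steady-state trough Cmin,ss = Cmax,ss·f ≈ 77.018 × 0.2253 ≈ 17.352 μg/mL.
Trough 17.4 μg/mL vs MEC 3 μg/mL: adequate.

17.4 μg/mL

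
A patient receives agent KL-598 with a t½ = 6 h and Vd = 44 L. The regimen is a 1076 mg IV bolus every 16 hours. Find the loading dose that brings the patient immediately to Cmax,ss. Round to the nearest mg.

1277 mg

f = (1/2)^(16/6) ≈ 0.157490; accumulation ratio R = 1/(1−f) ≈ 1.18693.
Loading dose to hit Cmax,ss on first dose: D_load = D_maint·R ≈ 1076 × 1.18693 ≈ 1277.14 mg.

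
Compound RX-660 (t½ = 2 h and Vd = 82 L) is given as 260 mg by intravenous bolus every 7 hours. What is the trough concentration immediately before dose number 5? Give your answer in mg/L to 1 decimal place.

0.3 mg/L

f = (1/2)^(τ/t½) = (1/2)^(7/2) ≈ 0.0884.
C₀ = D/Vd = 260/82 ≈ 3.171 mg/L.
Before the 5th dose, 4 doses have been given. Superposition: Cmin = C₀·(f + f² + … + f^4).
≈ 3.171 × (0.0884 + 0.0078 + 0.0007 + 0.0001) ≈ 3.171 × 0.0970 ≈ 0.308 mg/L.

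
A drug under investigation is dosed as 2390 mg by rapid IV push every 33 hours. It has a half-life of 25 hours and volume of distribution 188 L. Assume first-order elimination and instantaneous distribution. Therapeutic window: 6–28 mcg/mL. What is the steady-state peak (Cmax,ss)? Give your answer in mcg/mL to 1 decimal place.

k = ln2/t½ = ln2/25 ≈ 0.027726 h⁻¹; fraction remaining f = e^(−kτ) = e^(−0.027726×33) ≈ 0.4005.
At steady state, accumulation factor R = 1/(1 − e^(−kτ)) ≈ 1.6681.
Single-dose peak C₀ = D/Vd = 2390/188 ≈ 12.713 mcg/mL.
Steady-state peak Cmax,ss = C₀·R ≈ 12.713 × 1.6681 ≈ 21.207 mcg/mL.
Peak 21.2 mcg/mL vs MTC 28 mcg/mL: below toxic threshold.

21.2 mcg/mL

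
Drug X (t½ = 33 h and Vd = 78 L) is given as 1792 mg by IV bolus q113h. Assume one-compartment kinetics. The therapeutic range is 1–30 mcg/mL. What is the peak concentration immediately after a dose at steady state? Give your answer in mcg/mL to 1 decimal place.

25.3 mcg/mL

τ/t½ = 113/33 ≈ 3.4242, so fraction remaining f = (1/2)^(113/33) ≈ 0.0932.
Accumulation ratio R = 1/(1 − f) ≈ 1/0.9068 ≈ 1.1028.
Each bolus raises the concentration by D/Vd = 1792/78 ≈ 22.974 mcg/mL.
Steady-state peak Cmax,ss = C₀·R ≈ 22.974 × 1.1028 ≈ 25.336 mcg/mL.
Peak 25.3 mcg/mL vs MTC 30 mcg/mL: below toxic threshold.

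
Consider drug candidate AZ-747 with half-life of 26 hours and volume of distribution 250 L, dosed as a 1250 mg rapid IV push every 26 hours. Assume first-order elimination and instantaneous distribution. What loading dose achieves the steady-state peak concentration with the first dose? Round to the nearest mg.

2500 mg

f = (1/2)^(26/26) ≈ 0.500000; accumulation ratio R = 1/(1−f) ≈ 2.00000.
Loading dose to hit Cmax,ss on first dose: D_load = D_maint·R ≈ 1250 × 2.00000 ≈ 2500.00 mg.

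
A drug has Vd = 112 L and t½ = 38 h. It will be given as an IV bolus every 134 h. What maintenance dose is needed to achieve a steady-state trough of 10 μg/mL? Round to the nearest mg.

11785 mg

τ/t½ = 134/38 ≈ 3.5263, so f = (1/2)^(134/38) ≈ 0.086791.
Cmin,ss = (D/Vd)·f/(1−f), so D = Cmin,ss·Vd·(1−f)/f.
D = 10 × 112 × (1−f)/f ≈ 10 × 112 × 10.52193 ≈ 11784.56 mg.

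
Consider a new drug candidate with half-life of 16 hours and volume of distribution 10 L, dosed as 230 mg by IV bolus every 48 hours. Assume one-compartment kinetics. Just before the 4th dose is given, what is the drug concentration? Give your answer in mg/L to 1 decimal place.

f = (1/2)^(τ/t½) = (1/2)^(48/16) ≈ 0.1250.
C₀ = D/Vd = 230/10 ≈ 23.000 mg/L.
Before the 4th dose, 3 doses have been given. Superposition: Cmin = C₀·(f + f² + … + f^3).
≈ 23.000 × (0.1250 + 0.0156 + 0.0020) ≈ 23.000 × 0.1426 ≈ 3.280 mg/L.

3.3 mg/L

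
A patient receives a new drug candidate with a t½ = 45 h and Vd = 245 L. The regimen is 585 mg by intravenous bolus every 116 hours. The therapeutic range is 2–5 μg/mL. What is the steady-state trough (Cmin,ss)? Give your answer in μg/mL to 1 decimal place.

τ/t½ = 116/45 ≈ 2.5778, so fraction remaining f = (1/2)^(116/45) ≈ 0.1675.
At steady state, accumulation factor R = 1/(1 − e^(−kτ)) ≈ 1.2012.
Each bolus raises the concentration by D/Vd = 585/245 ≈ 2.388 μg/mL.
Cmax,ss = C₀/(1 − f) ≈ 2.388/0.8325 ≈ 2.868 μg/mL.
Steady-state trough Cmin,ss = Cmax,ss·f ≈ 2.868 × 0.1675 ≈ 0.480 μg/mL.
Trough 0.5 μg/mL vs MEC 2 μg/mL: subtherapeutic.

0.5 μg/mL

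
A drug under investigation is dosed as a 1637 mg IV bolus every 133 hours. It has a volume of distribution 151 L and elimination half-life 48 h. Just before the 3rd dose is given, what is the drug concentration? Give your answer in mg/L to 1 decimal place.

f = (1/2)^(τ/t½) = (1/2)^(133/48) ≈ 0.1465.
C₀ = D/Vd = 1637/151 ≈ 10.841 mg/L.
Before the 3rd dose, 2 doses have been given. Superposition: Cmin = C₀·(f + f²).
≈ 10.841 × (0.1465 + 0.0215) ≈ 10.841 × 0.1680 ≈ 1.821 mg/L.

1.8 mg/L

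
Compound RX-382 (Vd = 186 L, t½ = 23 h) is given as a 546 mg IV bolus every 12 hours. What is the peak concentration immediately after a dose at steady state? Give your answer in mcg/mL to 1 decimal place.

9.7 mcg/mL

Over one 12-h interval, 12/23 ≈ 0.52174 half-lives elapse, leaving f ≈ 0.6965 of each dose.
Accumulation ratio R = 1/(1 − f) ≈ 1/0.3035 ≈ 3.2949.
Each bolus raises the concentration by D/Vd = 546/186 ≈ 2.935 mcg/mL.
Steady-state peak Cmax,ss = C₀·R ≈ 2.935 × 3.2949 ≈ 9.671 mcg/mL.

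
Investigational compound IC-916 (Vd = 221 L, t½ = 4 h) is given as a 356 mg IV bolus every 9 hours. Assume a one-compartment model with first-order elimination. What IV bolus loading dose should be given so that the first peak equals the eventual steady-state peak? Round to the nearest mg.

f = (1/2)^(9/4) ≈ 0.210224; accumulation ratio R = 1/(1−f) ≈ 1.26618.
Loading dose to hit Cmax,ss on first dose: D_load = D_maint·R ≈ 356 × 1.26618 ≈ 450.76 mg.

451 mg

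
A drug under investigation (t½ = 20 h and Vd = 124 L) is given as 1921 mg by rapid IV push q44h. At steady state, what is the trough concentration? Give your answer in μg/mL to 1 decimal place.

τ/t½ = 44/20 ≈ 2.2, so fraction remaining f = (1/2)^(44/20) ≈ 0.2176.
Single-dose peak C₀ = D/Vd = 1921/124 ≈ 15.492 μg/mL.
Steady-state trough Cmin,ss = C₀·f/(1−f) ≈ 15.492 × 0.2176/0.7824 ≈ 4.309 μg/mL.

4.3 μg/mL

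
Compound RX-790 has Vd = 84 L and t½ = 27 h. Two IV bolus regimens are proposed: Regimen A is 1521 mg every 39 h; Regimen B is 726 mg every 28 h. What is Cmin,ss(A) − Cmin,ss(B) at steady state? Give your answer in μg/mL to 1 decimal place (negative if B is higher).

2.3 μg/mL

Regimen A: f = (1/2)^(39/27) ≈ 0.3674; Cmin,ss = (1521/84)·f/(1−f) ≈ 10.516 μg/mL.
Regimen B: f = (1/2)^(28/27) ≈ 0.4873; Cmin,ss = (726/84)·f/(1−f) ≈ 8.215 μg/mL.
Difference ≈ 10.516 − 8.215 ≈ 2.301 μg/mL.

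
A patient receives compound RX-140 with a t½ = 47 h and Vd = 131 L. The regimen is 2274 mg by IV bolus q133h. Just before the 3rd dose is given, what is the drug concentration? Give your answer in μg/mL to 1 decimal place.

2.8 μg/mL

f = (1/2)^(τ/t½) = (1/2)^(133/47) ≈ 0.1407.
C₀ = D/Vd = 2274/131 ≈ 17.359 μg/mL.
Before the 3rd dose, 2 doses have been given. Superposition: Cmin = C₀·(f + f²).
≈ 17.359 × (0.1407 + 0.0198) ≈ 17.359 × 0.1605 ≈ 2.786 μg/mL.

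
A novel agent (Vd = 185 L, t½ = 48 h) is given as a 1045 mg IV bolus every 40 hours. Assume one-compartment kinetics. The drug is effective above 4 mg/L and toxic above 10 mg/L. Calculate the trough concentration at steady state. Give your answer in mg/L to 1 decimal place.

k = ln2/t½ = ln2/48 ≈ 0.014441 h⁻¹; fraction remaining f = e^(−kτ) = e^(−0.014441×40) ≈ 0.5612.
Single-dose peak C₀ = D/Vd = 1045/185 ≈ 5.649 mg/L.
Steady-state trough Cmin,ss = C₀·f/(1−f) ≈ 5.649 × 0.5612/0.4388 ≈ 7.225 mg/L.
Trough 7.2 mg/L vs MEC 4 mg/L: adequate.

7.2 mg/L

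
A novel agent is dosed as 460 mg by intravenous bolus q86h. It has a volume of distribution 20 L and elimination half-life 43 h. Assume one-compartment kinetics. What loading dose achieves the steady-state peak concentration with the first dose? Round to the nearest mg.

f = (1/2)^(86/43) ≈ 0.250000; accumulation ratio R = 1/(1−f) ≈ 1.33333.
Loading dose to hit Cmax,ss on first dose: D_load = D_maint·R ≈ 460 × 1.33333 ≈ 613.33 mg.

613 mg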